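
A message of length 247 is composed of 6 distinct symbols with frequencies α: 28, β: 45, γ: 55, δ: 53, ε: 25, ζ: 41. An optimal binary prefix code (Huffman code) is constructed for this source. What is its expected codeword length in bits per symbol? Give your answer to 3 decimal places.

2.563 bits/symbol

Probabilities are the counts divided by 247.
Repeatedly combine the two least-probable nodes; the expected code length is the sum of the merged weights.
merge 25/247 + 28/247 → 53/247
merge 41/247 + 45/247 → 86/247
merge 53/247 + 53/247 → 106/247
merge 55/247 + 86/247 → 141/247
merge 106/247 + 141/247 → 1
L = 53/247 + 86/247 + 106/247 + 141/247 + 1 = 633/247 ≈ 2.563 bits/symbol.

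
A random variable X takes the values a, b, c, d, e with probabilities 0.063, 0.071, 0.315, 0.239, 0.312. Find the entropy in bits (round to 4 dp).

2.0650 bits

H = −Σ pᵢ log₂ pᵢ.
−0.063·log₂(0.063) = 0.2513
−0.071·log₂(0.071) = 0.2709
−0.315·log₂(0.315) = 0.5250
−0.239·log₂(0.239) = 0.4935
−0.312·log₂(0.312) = 0.5243
Sum ≈ 2.0650 → 2.0650 bits.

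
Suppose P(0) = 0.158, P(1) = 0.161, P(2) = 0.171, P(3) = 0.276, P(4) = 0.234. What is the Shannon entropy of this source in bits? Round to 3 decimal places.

H = −Σ pᵢ log₂ pᵢ.
−0.158·log₂(0.158) = 0.4206
−0.161·log₂(0.161) = 0.4242
−0.171·log₂(0.171) = 0.4357
−0.276·log₂(0.276) = 0.5126
−0.234·log₂(0.234) = 0.4903
Sum ≈ 2.2834 → 2.283 bits.

2.283 bits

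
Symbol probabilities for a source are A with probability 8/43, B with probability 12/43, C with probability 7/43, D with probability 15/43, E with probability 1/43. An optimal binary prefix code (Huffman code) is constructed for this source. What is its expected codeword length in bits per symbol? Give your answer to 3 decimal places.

2.186 bits/symbol

Repeatedly combine the two least-probable nodes; the expected code length is the sum of the merged weights.
merge 1/43 + 7/43 → 8/43
merge 8/43 + 8/43 → 16/43
merge 12/43 + 15/43 → 27/43
merge 16/43 + 27/43 → 1
L = 8/43 + 16/43 + 27/43 + 1 = 94/43 ≈ 2.186 bits/symbol.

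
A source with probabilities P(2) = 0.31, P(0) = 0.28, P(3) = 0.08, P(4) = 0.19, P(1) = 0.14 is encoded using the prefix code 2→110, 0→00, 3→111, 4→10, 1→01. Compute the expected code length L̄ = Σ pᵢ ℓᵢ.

L̄ = Σ pᵢ·ℓᵢ = 0.31·3 + 0.28·2 + 0.08·3 + 0.19·2 + 0.14·2 = 2.39 bits/symbol.

2.39 bits/symbol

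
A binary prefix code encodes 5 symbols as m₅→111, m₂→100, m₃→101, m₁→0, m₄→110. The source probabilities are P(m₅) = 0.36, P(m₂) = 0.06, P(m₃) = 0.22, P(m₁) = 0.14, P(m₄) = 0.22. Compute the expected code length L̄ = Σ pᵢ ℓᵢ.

2.72 bits/symbol

L̄ = Σ pᵢ·ℓᵢ = 0.36·3 + 0.06·3 + 0.22·3 + 0.14·1 + 0.22·3 = 2.72 bits/symbol.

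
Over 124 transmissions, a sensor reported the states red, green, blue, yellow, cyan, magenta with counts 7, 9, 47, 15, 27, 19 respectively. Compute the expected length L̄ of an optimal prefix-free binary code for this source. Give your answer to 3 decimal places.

2.371 bits/symbol

Probabilities are the counts divided by 124.
Repeatedly combine the two least-probable nodes; the expected code length is the sum of the merged weights.
merge 7/124 + 9/124 → 4/31
merge 15/124 + 4/31 → 1/4
merge 19/124 + 27/124 → 23/62
merge 1/4 + 23/62 → 77/124
merge 47/124 + 77/124 → 1
L = 4/31 + 1/4 + 23/62 + 77/124 + 1 = 147/62 ≈ 2.371 bits/symbol.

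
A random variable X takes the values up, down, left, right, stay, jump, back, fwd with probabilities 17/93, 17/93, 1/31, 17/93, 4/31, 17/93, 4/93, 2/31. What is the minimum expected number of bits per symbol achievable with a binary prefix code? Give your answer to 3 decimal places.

Repeatedly combine the two least-probable nodes; the expected code length is the sum of the merged weights.
merge 1/31 + 4/93 → 7/93
merge 2/31 + 7/93 → 13/93
merge 4/31 + 13/93 → 25/93
merge 17/93 + 17/93 → 34/93
merge 17/93 + 17/93 → 34/93
merge 25/93 + 34/93 → 59/93
merge 34/93 + 59/93 → 1
L = 7/93 + 13/93 + 25/93 + 34/93 + 34/93 + 59/93 + 1 = 265/93 ≈ 2.849 bits/symbol.

2.849 bits/symbol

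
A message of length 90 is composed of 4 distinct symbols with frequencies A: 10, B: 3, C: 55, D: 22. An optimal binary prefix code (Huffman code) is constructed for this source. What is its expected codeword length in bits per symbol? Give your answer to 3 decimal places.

1.533 bits/symbol

Probabilities are the counts divided by 90.
Repeatedly combine the two least-probable nodes; the expected code length is the sum of the merged weights.
merge 1/30 + 1/9 → 13/90
merge 13/90 + 11/45 → 7/18
merge 7/18 + 11/18 → 1
L = 13/90 + 7/18 + 1 = 23/15 ≈ 1.533 bits/symbol.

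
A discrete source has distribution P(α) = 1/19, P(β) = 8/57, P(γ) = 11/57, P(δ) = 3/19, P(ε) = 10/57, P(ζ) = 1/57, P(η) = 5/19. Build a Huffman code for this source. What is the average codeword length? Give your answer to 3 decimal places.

2.614 bits/symbol

Repeatedly combine the two least-probable nodes; the expected code length is the sum of the merged weights.
merge 1/57 + 1/19 → 4/57
merge 4/57 + 8/57 → 4/19
merge 3/19 + 10/57 → 1/3
merge 11/57 + 4/19 → 23/57
merge 5/19 + 1/3 → 34/57
merge 23/57 + 34/57 → 1
L = 4/57 + 4/19 + 1/3 + 23/57 + 34/57 + 1 = 149/57 ≈ 2.614 bits/symbol.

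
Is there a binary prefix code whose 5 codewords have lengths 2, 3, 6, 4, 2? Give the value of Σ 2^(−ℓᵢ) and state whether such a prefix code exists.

With common denominator 2^6 = 64: Σ 2^(−ℓᵢ) = 16/64 + 8/64 + 1/64 + 4/64 + 16/64 = 45/64 = 0.703125.
Kraft's inequality requires Σ ≤ 1; here Σ = 0.703125 ≤ 1, so such a prefix code exists.

0.703125; yes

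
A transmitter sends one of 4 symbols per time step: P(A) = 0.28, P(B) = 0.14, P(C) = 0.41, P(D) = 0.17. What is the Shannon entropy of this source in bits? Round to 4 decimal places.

H = −Σ pᵢ log₂ pᵢ.
−0.28·log₂(0.28) = 0.5142
−0.14·log₂(0.14) = 0.3971
−0.41·log₂(0.41) = 0.5274
−0.17·log₂(0.17) = 0.4346
Sum ≈ 1.8733 → 1.8733 bits.

1.8733 bits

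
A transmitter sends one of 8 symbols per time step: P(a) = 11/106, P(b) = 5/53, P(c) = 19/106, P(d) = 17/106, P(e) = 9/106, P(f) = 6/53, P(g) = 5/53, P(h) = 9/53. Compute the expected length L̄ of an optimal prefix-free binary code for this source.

Repeatedly combine the two least-probable nodes; the expected code length is the sum of the merged weights.
merge 9/106 + 5/53 → 19/106
merge 5/53 + 11/106 → 21/106
merge 6/53 + 17/106 → 29/106
merge 9/53 + 19/106 → 37/106
merge 19/106 + 21/106 → 20/53
merge 29/106 + 37/106 → 33/53
merge 20/53 + 33/53 → 1
L = 19/106 + 21/106 + 29/106 + 37/106 + 20/53 + 33/53 + 1 = 3 bits/symbol.

3 bits/symbol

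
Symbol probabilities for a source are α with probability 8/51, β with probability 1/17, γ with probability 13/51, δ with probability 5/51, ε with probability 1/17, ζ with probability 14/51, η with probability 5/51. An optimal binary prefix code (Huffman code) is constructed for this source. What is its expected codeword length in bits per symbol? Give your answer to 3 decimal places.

2.588 bits/symbol

Repeatedly combine the two least-probable nodes; the expected code length is the sum of the merged weights.
merge 1/17 + 1/17 → 2/17
merge 5/51 + 5/51 → 10/51
merge 2/17 + 8/51 → 14/51
merge 10/51 + 13/51 → 23/51
merge 14/51 + 14/51 → 28/51
merge 23/51 + 28/51 → 1
L = 2/17 + 10/51 + 14/51 + 23/51 + 28/51 + 1 = 44/17 ≈ 2.588 bits/symbol.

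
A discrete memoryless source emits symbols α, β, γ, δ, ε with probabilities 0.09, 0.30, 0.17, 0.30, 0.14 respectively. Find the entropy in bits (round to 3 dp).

2.187 bits

H = −Σ pᵢ log₂ pᵢ.
−0.09·log₂(0.09) = 0.3127
−0.30·log₂(0.30) = 0.5211
−0.17·log₂(0.17) = 0.4346
−0.30·log₂(0.30) = 0.5211
−0.14·log₂(0.14) = 0.3971
Sum ≈ 2.1865 → 2.187 bits.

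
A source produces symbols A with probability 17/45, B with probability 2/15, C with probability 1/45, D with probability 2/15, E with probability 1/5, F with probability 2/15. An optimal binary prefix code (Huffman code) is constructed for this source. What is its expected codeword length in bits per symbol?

2.4 bits/symbol

Repeatedly combine the two least-probable nodes; the expected code length is the sum of the merged weights.
merge 1/45 + 2/15 → 7/45
merge 2/15 + 2/15 → 4/15
merge 7/45 + 1/5 → 16/45
merge 4/15 + 16/45 → 28/45
merge 17/45 + 28/45 → 1
L = 7/45 + 4/15 + 16/45 + 28/45 + 1 = 12/5 = 2.4 bits/symbol.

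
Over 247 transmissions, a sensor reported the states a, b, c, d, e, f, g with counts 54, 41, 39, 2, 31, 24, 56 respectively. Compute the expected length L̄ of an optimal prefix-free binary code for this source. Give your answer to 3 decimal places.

Probabilities are the counts divided by 247.
Repeatedly combine the two least-probable nodes; the expected code length is the sum of the merged weights.
merge 2/247 + 24/247 → 2/19
merge 2/19 + 31/247 → 3/13
merge 3/19 + 41/247 → 80/247
merge 54/247 + 56/247 → 110/247
merge 3/13 + 80/247 → 137/247
merge 110/247 + 137/247 → 1
L = 2/19 + 3/13 + 80/247 + 110/247 + 137/247 + 1 = 657/247 ≈ 2.660 bits/symbol.

2.660 bits/symbol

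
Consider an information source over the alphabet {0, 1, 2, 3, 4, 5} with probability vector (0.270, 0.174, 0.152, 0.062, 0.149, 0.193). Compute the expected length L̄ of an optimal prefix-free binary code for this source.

2.537 bits/symbol

Repeatedly combine the two least-probable nodes; the expected code length is the sum of the merged weights.
merge 31/500 + 149/1000 → 211/1000
merge 19/125 + 87/500 → 163/500
merge 193/1000 + 211/1000 → 101/250
merge 27/100 + 163/500 → 149/250
merge 101/250 + 149/250 → 1
L = 211/1000 + 163/500 + 101/250 + 149/250 + 1 = 2537/1000 = 2.537 bits/symbol.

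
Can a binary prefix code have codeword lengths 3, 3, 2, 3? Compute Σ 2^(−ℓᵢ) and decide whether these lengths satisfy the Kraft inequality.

0.625; yes

With common denominator 2^3 = 8: Σ 2^(−ℓᵢ) = 1/8 + 1/8 + 2/8 + 1/8 = 5/8 = 0.625.
Kraft's inequality requires Σ ≤ 1; here Σ = 0.625 ≤ 1, so such a prefix code exists.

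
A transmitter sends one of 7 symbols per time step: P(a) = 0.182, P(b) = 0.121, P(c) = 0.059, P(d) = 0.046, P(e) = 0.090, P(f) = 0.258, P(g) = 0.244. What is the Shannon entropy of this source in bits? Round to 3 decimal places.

H = −Σ pᵢ log₂ pᵢ.
−0.182·log₂(0.182) = 0.4474
−0.121·log₂(0.121) = 0.3687
−0.059·log₂(0.059) = 0.2409
−0.046·log₂(0.046) = 0.2043
−0.090·log₂(0.090) = 0.3127
−0.258·log₂(0.258) = 0.5043
−0.244·log₂(0.244) = 0.4966
Sum ≈ 2.5748 → 2.575 bits.

2.575 bits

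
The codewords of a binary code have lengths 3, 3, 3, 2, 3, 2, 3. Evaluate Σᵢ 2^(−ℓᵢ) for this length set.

1.125

With common denominator 2^3 = 8: Σ 2^(−ℓᵢ) = 1/8 + 1/8 + 1/8 + 2/8 + 1/8 + 2/8 + 1/8 = 9/8 = 1.125.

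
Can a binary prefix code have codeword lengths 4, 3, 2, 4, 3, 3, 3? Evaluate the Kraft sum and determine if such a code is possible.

0.875; yes

With common denominator 2^4 = 16: Σ 2^(−ℓᵢ) = 1/16 + 2/16 + 4/16 + 1/16 + 2/16 + 2/16 + 2/16 = 14/16 = 0.875.
Kraft's inequality requires Σ ≤ 1; here Σ = 0.875 ≤ 1, so such a prefix code exists.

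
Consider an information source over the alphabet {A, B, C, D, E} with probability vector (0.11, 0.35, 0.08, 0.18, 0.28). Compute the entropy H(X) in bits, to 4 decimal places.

H = −Σ pᵢ log₂ pᵢ.
−0.11·log₂(0.11) = 0.3503
−0.35·log₂(0.35) = 0.5301
−0.08·log₂(0.08) = 0.2915
−0.18·log₂(0.18) = 0.4453
−0.28·log₂(0.28) = 0.5142
Sum ≈ 2.1314 → 2.1314 bits.

2.1314 bits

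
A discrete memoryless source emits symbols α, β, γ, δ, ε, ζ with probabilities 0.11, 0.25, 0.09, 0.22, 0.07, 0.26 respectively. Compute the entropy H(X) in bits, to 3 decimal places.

2.417 bits

H = −Σ pᵢ log₂ pᵢ.
−0.11·log₂(0.11) = 0.3503
−0.25·log₂(0.25) = 0.5000
−0.09·log₂(0.09) = 0.3127
−0.22·log₂(0.22) = 0.4806
−0.07·log₂(0.07) = 0.2686
−0.26·log₂(0.26) = 0.5053
Sum ≈ 2.4174 → 2.417 bits.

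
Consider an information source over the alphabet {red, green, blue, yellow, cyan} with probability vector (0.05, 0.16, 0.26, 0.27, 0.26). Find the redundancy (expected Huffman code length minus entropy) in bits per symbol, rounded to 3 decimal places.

0.050 bits

Entropy H = −Σ p log₂ p ≈ 2.1597 bits.
Huffman merges: 1/20+4/25→21/100; 21/100+13/50→47/100; 13/50+27/100→53/100; 47/100+53/100→1. L = 221/100 ≈ 2.2100.
L − H = 2.2100 − 2.1597 = 0.050 bits.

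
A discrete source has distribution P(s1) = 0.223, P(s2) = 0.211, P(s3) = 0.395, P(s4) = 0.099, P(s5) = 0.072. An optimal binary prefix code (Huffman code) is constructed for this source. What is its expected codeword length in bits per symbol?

2.158 bits/symbol

Repeatedly combine the two least-probable nodes; the expected code length is the sum of the merged weights.
merge 9/125 + 99/1000 → 171/1000
merge 171/1000 + 211/1000 → 191/500
merge 223/1000 + 191/500 → 121/200
merge 79/200 + 121/200 → 1
L = 171/1000 + 191/500 + 121/200 + 1 = 1079/500 = 2.158 bits/symbol.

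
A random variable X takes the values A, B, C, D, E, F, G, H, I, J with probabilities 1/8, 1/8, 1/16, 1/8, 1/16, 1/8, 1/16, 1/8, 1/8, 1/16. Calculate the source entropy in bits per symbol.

Each probability is a power of 1/2, so log₂(1/p) is an integer.
H = Σ p·log₂(1/p) = 1/8·3 + 1/8·3 + 1/16·4 + 1/8·3 + 1/16·4 + 1/8·3 + 1/16·4 + 1/8·3 + 1/8·3 + 1/16·4 = 3.25 bits.

3.25 bits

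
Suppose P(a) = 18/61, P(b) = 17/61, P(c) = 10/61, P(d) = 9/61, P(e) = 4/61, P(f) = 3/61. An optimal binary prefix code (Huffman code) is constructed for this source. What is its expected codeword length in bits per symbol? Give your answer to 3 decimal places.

2.377 bits/symbol

Repeatedly combine the two least-probable nodes; the expected code length is the sum of the merged weights.
merge 3/61 + 4/61 → 7/61
merge 7/61 + 9/61 → 16/61
merge 10/61 + 16/61 → 26/61
merge 17/61 + 18/61 → 35/61
merge 26/61 + 35/61 → 1
L = 7/61 + 16/61 + 26/61 + 35/61 + 1 = 145/61 ≈ 2.377 bits/symbol.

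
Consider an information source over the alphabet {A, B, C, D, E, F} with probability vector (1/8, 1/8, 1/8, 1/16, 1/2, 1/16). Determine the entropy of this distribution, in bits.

2.125 bits

Each probability is a power of 1/2, so log₂(1/p) is an integer.
H = Σ p·log₂(1/p) = 1/8·3 + 1/8·3 + 1/8·3 + 1/16·4 + 1/2·1 + 1/16·4 = 2.125 bits.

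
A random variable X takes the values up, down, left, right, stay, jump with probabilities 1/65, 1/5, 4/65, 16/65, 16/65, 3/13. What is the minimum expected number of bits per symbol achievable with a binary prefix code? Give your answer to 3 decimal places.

Repeatedly combine the two least-probable nodes; the expected code length is the sum of the merged weights.
merge 1/65 + 4/65 → 1/13
merge 1/13 + 1/5 → 18/65
merge 3/13 + 16/65 → 31/65
merge 16/65 + 18/65 → 34/65
merge 31/65 + 34/65 → 1
L = 1/13 + 18/65 + 31/65 + 34/65 + 1 = 153/65 ≈ 2.354 bits/symbol.

2.354 bits/symbol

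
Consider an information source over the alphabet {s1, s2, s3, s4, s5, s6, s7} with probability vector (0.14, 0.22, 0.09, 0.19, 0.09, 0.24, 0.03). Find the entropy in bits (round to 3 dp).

H = −Σ pᵢ log₂ pᵢ.
−0.14·log₂(0.14) = 0.3971
−0.22·log₂(0.22) = 0.4806
−0.09·log₂(0.09) = 0.3127
−0.19·log₂(0.19) = 0.4552
−0.09·log₂(0.09) = 0.3127
−0.24·log₂(0.24) = 0.4941
−0.03·log₂(0.03) = 0.1518
Sum ≈ 2.6041 → 2.604 bits.

2.604 bits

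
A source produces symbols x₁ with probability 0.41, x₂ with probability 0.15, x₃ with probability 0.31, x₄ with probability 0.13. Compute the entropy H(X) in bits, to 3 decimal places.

H = −Σ pᵢ log₂ pᵢ.
−0.41·log₂(0.41) = 0.5274
−0.15·log₂(0.15) = 0.4105
−0.31·log₂(0.31) = 0.5238
−0.13·log₂(0.13) = 0.3826
Sum ≈ 1.8444 → 1.844 bits.

1.844 bits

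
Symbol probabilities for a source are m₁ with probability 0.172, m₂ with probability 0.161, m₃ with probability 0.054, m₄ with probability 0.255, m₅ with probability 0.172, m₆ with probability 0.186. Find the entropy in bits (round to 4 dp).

2.4793 bits

H = −Σ pᵢ log₂ pᵢ.
−0.172·log₂(0.172) = 0.4368
−0.161·log₂(0.161) = 0.4242
−0.054·log₂(0.054) = 0.2274
−0.255·log₂(0.255) = 0.5027
−0.172·log₂(0.172) = 0.4368
−0.186·log₂(0.186) = 0.4514
Sum ≈ 2.4793 → 2.4793 bits.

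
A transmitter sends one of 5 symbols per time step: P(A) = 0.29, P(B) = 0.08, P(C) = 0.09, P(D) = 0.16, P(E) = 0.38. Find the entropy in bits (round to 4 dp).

H = −Σ pᵢ log₂ pᵢ.
−0.29·log₂(0.29) = 0.5179
−0.08·log₂(0.08) = 0.2915
−0.09·log₂(0.09) = 0.3127
−0.16·log₂(0.16) = 0.4230
−0.38·log₂(0.38) = 0.5305
Sum ≈ 2.0755 → 2.0755 bits.

2.0755 bits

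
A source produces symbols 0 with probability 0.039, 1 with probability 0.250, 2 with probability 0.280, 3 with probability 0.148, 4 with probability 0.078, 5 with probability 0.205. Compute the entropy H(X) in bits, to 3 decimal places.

2.360 bits

H = −Σ pᵢ log₂ pᵢ.
−0.039·log₂(0.039) = 0.1825
−0.250·log₂(0.250) = 0.5000
−0.280·log₂(0.280) = 0.5142
−0.148·log₂(0.148) = 0.4079
−0.078·log₂(0.078) = 0.2871
−0.205·log₂(0.205) = 0.4687
Sum ≈ 2.3605 → 2.360 bits.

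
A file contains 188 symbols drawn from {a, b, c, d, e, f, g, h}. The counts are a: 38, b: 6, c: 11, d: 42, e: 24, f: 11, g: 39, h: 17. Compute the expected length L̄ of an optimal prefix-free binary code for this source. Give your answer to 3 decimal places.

2.809 bits/symbol

Probabilities are the counts divided by 188.
Repeatedly combine the two least-probable nodes; the expected code length is the sum of the merged weights.
merge 3/94 + 11/188 → 17/188
merge 11/188 + 17/188 → 7/47
merge 17/188 + 6/47 → 41/188
merge 7/47 + 19/94 → 33/94
merge 39/188 + 41/188 → 20/47
merge 21/94 + 33/94 → 27/47
merge 20/47 + 27/47 → 1
L = 17/188 + 7/47 + 41/188 + 33/94 + 20/47 + 27/47 + 1 = 132/47 ≈ 2.809 bits/symbol.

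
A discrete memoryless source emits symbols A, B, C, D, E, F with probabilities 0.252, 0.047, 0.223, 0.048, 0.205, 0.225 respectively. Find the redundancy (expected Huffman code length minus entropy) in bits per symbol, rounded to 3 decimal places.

0.041 bits

Entropy H = −Σ p log₂ p ≈ 2.3544 bits.
Huffman merges: 47/1000+6/125→19/200; 19/200+41/200→3/10; 223/1000+9/40→56/125; 63/250+3/10→69/125; 56/125+69/125→1. L = 479/200 ≈ 2.3950.
L − H = 2.3950 − 2.3544 = 0.041 bits.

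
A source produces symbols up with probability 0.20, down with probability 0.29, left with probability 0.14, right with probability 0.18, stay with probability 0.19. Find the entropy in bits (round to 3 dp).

2.280 bits

H = −Σ pᵢ log₂ pᵢ.
−0.20·log₂(0.20) = 0.4644
−0.29·log₂(0.29) = 0.5179
−0.14·log₂(0.14) = 0.3971
−0.18·log₂(0.18) = 0.4453
−0.19·log₂(0.19) = 0.4552
Sum ≈ 2.2799 → 2.280 bits.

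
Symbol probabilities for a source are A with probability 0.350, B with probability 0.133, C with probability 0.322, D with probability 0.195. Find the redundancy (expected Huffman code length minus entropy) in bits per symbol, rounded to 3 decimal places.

0.074 bits

Entropy H = −Σ p log₂ p ≈ 1.9035 bits.
Huffman merges: 133/1000+39/200→41/125; 161/500+41/125→13/20; 7/20+13/20→1. L = 989/500 ≈ 1.9780.
L − H = 1.9780 − 1.9035 = 0.074 bits.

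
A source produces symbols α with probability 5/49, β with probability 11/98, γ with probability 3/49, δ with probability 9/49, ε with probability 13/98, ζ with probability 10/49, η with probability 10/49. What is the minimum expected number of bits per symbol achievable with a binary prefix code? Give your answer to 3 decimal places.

Repeatedly combine the two least-probable nodes; the expected code length is the sum of the merged weights.
merge 3/49 + 5/49 → 8/49
merge 11/98 + 13/98 → 12/49
merge 8/49 + 9/49 → 17/49
merge 10/49 + 10/49 → 20/49
merge 12/49 + 17/49 → 29/49
merge 20/49 + 29/49 → 1
L = 8/49 + 12/49 + 17/49 + 20/49 + 29/49 + 1 = 135/49 ≈ 2.755 bits/symbol.

2.755 bits/symbol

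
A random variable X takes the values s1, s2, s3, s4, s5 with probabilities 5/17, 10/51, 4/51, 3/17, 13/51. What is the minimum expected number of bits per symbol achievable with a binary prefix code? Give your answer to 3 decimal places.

2.255 bits/symbol

Repeatedly combine the two least-probable nodes; the expected code length is the sum of the merged weights.
merge 4/51 + 3/17 → 13/51
merge 10/51 + 13/51 → 23/51
merge 13/51 + 5/17 → 28/51
merge 23/51 + 28/51 → 1
L = 13/51 + 23/51 + 28/51 + 1 = 115/51 ≈ 2.255 bits/symbol.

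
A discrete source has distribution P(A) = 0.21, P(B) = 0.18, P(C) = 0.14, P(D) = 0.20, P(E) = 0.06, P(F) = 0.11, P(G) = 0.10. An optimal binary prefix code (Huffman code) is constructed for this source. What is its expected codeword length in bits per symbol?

Repeatedly combine the two least-probable nodes; the expected code length is the sum of the merged weights.
merge 3/50 + 1/10 → 4/25
merge 11/100 + 7/50 → 1/4
merge 4/25 + 9/50 → 17/50
merge 1/5 + 21/100 → 41/100
merge 1/4 + 17/50 → 59/100
merge 41/100 + 59/100 → 1
L = 4/25 + 1/4 + 17/50 + 41/100 + 59/100 + 1 = 11/4 = 2.75 bits/symbol.

2.75 bits/symbol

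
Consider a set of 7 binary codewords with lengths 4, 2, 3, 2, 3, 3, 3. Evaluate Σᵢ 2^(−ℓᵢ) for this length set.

1.0625

With common denominator 2^4 = 16: Σ 2^(−ℓᵢ) = 1/16 + 4/16 + 2/16 + 4/16 + 2/16 + 2/16 + 2/16 = 17/16 = 1.0625.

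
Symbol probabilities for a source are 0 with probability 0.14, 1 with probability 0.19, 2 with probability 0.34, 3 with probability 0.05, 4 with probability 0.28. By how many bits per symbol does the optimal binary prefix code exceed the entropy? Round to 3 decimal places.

0.078 bits

Entropy H = −Σ p log₂ p ≈ 2.1118 bits.
Huffman merges: 1/20+7/50→19/100; 19/100+19/100→19/50; 7/25+17/50→31/50; 19/50+31/50→1. L = 219/100 ≈ 2.1900.
L − H = 2.1900 − 2.1118 = 0.078 bits.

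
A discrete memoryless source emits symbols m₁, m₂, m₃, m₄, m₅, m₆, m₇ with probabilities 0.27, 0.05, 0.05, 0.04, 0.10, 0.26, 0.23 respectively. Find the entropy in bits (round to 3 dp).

H = −Σ pᵢ log₂ pᵢ.
−0.27·log₂(0.27) = 0.5100
−0.05·log₂(0.05) = 0.2161
−0.05·log₂(0.05) = 0.2161
−0.04·log₂(0.04) = 0.1858
−0.10·log₂(0.10) = 0.3322
−0.26·log₂(0.26) = 0.5053
−0.23·log₂(0.23) = 0.4877
Sum ≈ 2.4531 → 2.453 bits.

2.453 bits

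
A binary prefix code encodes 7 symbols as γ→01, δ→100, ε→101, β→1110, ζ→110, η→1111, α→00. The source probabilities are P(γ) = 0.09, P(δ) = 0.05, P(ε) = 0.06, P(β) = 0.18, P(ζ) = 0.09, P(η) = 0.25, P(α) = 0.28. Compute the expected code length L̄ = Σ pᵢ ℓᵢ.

3.06 bits/symbol

L̄ = Σ pᵢ·ℓᵢ = 0.09·2 + 0.05·3 + 0.06·3 + 0.18·4 + 0.09·3 + 0.25·4 + 0.28·2 = 3.06 bits/symbol.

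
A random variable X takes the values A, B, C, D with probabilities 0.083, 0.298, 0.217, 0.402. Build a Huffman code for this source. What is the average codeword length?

Repeatedly combine the two least-probable nodes; the expected code length is the sum of the merged weights.
merge 83/1000 + 217/1000 → 3/10
merge 149/500 + 3/10 → 299/500
merge 201/500 + 299/500 → 1
L = 3/10 + 299/500 + 1 = 949/500 = 1.898 bits/symbol.

1.898 bits/symbol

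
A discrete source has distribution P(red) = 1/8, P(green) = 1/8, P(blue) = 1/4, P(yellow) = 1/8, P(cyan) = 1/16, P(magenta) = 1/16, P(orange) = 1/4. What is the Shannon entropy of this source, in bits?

2.625 bits

Each probability is a power of 1/2, so log₂(1/p) is an integer.
H = Σ p·log₂(1/p) = 1/8·3 + 1/8·3 + 1/4·2 + 1/8·3 + 1/16·4 + 1/16·4 + 1/4·2 = 2.625 bits.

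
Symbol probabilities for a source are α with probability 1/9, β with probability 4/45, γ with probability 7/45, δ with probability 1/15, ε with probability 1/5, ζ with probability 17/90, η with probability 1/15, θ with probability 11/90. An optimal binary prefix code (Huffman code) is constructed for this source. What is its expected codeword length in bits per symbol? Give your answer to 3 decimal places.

2.933 bits/symbol

Repeatedly combine the two least-probable nodes; the expected code length is the sum of the merged weights.
merge 1/15 + 1/15 → 2/15
merge 4/45 + 1/9 → 1/5
merge 11/90 + 2/15 → 23/90
merge 7/45 + 17/90 → 31/90
merge 1/5 + 1/5 → 2/5
merge 23/90 + 31/90 → 3/5
merge 2/5 + 3/5 → 1
L = 2/15 + 1/5 + 23/90 + 31/90 + 2/5 + 3/5 + 1 = 44/15 ≈ 2.933 bits/symbol.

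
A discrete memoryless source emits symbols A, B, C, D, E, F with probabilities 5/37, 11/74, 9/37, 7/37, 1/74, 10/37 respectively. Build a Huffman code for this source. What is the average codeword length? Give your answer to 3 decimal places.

2.446 bits/symbol

Repeatedly combine the two least-probable nodes; the expected code length is the sum of the merged weights.
merge 1/74 + 5/37 → 11/74
merge 11/74 + 11/74 → 11/37
merge 7/37 + 9/37 → 16/37
merge 10/37 + 11/37 → 21/37
merge 16/37 + 21/37 → 1
L = 11/74 + 11/37 + 16/37 + 21/37 + 1 = 181/74 ≈ 2.446 bits/symbol.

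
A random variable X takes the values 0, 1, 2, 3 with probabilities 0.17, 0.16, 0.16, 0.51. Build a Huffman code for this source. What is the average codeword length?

1.81 bits/symbol

Repeatedly combine the two least-probable nodes; the expected code length is the sum of the merged weights.
merge 4/25 + 4/25 → 8/25
merge 17/100 + 8/25 → 49/100
merge 49/100 + 51/100 → 1
L = 8/25 + 49/100 + 1 = 181/100 = 1.81 bits/symbol.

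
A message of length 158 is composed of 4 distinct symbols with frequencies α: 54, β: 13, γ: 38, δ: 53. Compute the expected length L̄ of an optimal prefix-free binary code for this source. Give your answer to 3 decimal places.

Probabilities are the counts divided by 158.
Repeatedly combine the two least-probable nodes; the expected code length is the sum of the merged weights.
merge 13/158 + 19/79 → 51/158
merge 51/158 + 53/158 → 52/79
merge 27/79 + 52/79 → 1
L = 51/158 + 52/79 + 1 = 313/158 ≈ 1.981 bits/symbol.

1.981 bits/symbol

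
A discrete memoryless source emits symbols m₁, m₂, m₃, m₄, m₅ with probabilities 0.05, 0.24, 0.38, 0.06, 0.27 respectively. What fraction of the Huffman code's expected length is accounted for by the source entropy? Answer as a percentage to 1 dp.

Entropy H = −Σ p log₂ p ≈ 1.9942 bits.
Huffman merges: 1/20+3/50→11/100; 11/100+6/25→7/20; 27/100+7/20→31/50; 19/50+31/50→1. L = 52/25 ≈ 2.0800.
Efficiency = H/L = 1.9942/2.0800 = 95.9%.

95.9%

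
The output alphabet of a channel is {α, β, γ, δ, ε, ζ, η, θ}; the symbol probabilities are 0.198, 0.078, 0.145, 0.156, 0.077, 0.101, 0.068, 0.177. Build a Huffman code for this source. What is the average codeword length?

Repeatedly combine the two least-probable nodes; the expected code length is the sum of the merged weights.
merge 17/250 + 77/1000 → 29/200
merge 39/500 + 101/1000 → 179/1000
merge 29/200 + 29/200 → 29/100
merge 39/250 + 177/1000 → 333/1000
merge 179/1000 + 99/500 → 377/1000
merge 29/100 + 333/1000 → 623/1000
merge 377/1000 + 623/1000 → 1
L = 29/200 + 179/1000 + 29/100 + 333/1000 + 377/1000 + 623/1000 + 1 = 2947/1000 = 2.947 bits/symbol.

2.947 bits/symbol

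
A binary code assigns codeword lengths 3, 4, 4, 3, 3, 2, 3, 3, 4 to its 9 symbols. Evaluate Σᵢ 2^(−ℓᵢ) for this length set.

1.0625

With common denominator 2^4 = 16: Σ 2^(−ℓᵢ) = 2/16 + 1/16 + 1/16 + 2/16 + 2/16 + 4/16 + 2/16 + 2/16 + 1/16 = 17/16 = 1.0625.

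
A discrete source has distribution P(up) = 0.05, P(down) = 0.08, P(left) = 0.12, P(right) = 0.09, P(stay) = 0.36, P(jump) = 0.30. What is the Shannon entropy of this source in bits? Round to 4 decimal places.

2.2390 bits

H = −Σ pᵢ log₂ pᵢ.
−0.05·log₂(0.05) = 0.2161
−0.08·log₂(0.08) = 0.2915
−0.12·log₂(0.12) = 0.3671
−0.09·log₂(0.09) = 0.3127
−0.36·log₂(0.36) = 0.5306
−0.30·log₂(0.30) = 0.5211
Sum ≈ 2.2390 → 2.2390 bits.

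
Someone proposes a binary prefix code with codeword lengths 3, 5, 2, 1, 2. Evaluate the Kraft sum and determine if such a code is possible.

1.15625; no

With common denominator 2^5 = 32: Σ 2^(−ℓᵢ) = 4/32 + 1/32 + 8/32 + 16/32 + 8/32 = 37/32 = 1.15625.
Kraft's inequality requires Σ ≤ 1; here Σ = 1.15625 > 1, so no such prefix code exists.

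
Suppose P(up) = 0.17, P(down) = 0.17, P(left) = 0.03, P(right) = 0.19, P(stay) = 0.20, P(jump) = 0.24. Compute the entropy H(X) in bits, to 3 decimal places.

H = −Σ pᵢ log₂ pᵢ.
−0.17·log₂(0.17) = 0.4346
−0.17·log₂(0.17) = 0.4346
−0.03·log₂(0.03) = 0.1518
−0.19·log₂(0.19) = 0.4552
−0.20·log₂(0.20) = 0.4644
−0.24·log₂(0.24) = 0.4941
Sum ≈ 2.4347 → 2.435 bits.

2.435 bits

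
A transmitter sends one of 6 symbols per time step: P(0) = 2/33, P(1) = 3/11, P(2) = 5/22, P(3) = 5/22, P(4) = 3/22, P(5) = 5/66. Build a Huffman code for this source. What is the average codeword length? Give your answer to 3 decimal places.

Repeatedly combine the two least-probable nodes; the expected code length is the sum of the merged weights.
merge 2/33 + 5/66 → 3/22
merge 3/22 + 3/22 → 3/11
merge 5/22 + 5/22 → 5/11
merge 3/11 + 3/11 → 6/11
merge 5/11 + 6/11 → 1
L = 3/22 + 3/11 + 5/11 + 6/11 + 1 = 53/22 ≈ 2.409 bits/symbol.

2.409 bits/symbol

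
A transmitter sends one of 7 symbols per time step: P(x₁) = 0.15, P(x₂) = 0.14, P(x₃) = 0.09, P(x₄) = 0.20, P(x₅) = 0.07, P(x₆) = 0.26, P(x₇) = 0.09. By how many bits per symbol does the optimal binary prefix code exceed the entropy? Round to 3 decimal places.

0.029 bits

Entropy H = −Σ p log₂ p ≈ 2.6712 bits.
Huffman merges: 7/100+9/100→4/25; 9/100+7/50→23/100; 3/20+4/25→31/100; 1/5+23/100→43/100; 13/50+31/100→57/100; 43/100+57/100→1. L = 27/10 ≈ 2.7000.
L − H = 2.7000 − 2.6712 = 0.029 bits.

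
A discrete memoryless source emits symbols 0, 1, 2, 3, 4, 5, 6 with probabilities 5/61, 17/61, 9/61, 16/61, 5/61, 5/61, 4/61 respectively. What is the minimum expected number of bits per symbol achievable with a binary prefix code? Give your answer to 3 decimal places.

Repeatedly combine the two least-probable nodes; the expected code length is the sum of the merged weights.
merge 4/61 + 5/61 → 9/61
merge 5/61 + 5/61 → 10/61
merge 9/61 + 9/61 → 18/61
merge 10/61 + 16/61 → 26/61
merge 17/61 + 18/61 → 35/61
merge 26/61 + 35/61 → 1
L = 9/61 + 10/61 + 18/61 + 26/61 + 35/61 + 1 = 159/61 ≈ 2.607 bits/symbol.

2.607 bits/symbol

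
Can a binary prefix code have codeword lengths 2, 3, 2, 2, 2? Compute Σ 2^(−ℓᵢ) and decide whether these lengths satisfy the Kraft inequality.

With common denominator 2^3 = 8: Σ 2^(−ℓᵢ) = 2/8 + 1/8 + 2/8 + 2/8 + 2/8 = 9/8 = 1.125.
Kraft's inequality requires Σ ≤ 1; here Σ = 1.125 > 1, so no such prefix code exists.

1.125; no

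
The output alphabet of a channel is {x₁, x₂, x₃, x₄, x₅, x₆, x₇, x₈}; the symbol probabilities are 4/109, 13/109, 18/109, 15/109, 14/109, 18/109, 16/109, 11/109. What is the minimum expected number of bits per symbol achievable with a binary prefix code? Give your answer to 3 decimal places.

Repeatedly combine the two least-probable nodes; the expected code length is the sum of the merged weights.
merge 4/109 + 11/109 → 15/109
merge 13/109 + 14/109 → 27/109
merge 15/109 + 15/109 → 30/109
merge 16/109 + 18/109 → 34/109
merge 18/109 + 27/109 → 45/109
merge 30/109 + 34/109 → 64/109
merge 45/109 + 64/109 → 1
L = 15/109 + 27/109 + 30/109 + 34/109 + 45/109 + 64/109 + 1 = 324/109 ≈ 2.972 bits/symbol.

2.972 bits/symbol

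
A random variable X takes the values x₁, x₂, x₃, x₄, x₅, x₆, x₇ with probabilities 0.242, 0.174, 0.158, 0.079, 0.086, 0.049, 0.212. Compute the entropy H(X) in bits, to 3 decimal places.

H = −Σ pᵢ log₂ pᵢ.
−0.242·log₂(0.242) = 0.4954
−0.174·log₂(0.174) = 0.4390
−0.158·log₂(0.158) = 0.4206
−0.079·log₂(0.079) = 0.2893
−0.086·log₂(0.086) = 0.3044
−0.049·log₂(0.049) = 0.2132
−0.212·log₂(0.212) = 0.4744
Sum ≈ 2.6363 → 2.636 bits.

2.636 bits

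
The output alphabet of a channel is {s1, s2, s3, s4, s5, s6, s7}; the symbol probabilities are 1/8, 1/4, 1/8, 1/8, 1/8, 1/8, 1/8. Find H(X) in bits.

Each probability is a power of 1/2, so log₂(1/p) is an integer.
H = Σ p·log₂(1/p) = 1/8·3 + 1/4·2 + 1/8·3 + 1/8·3 + 1/8·3 + 1/8·3 + 1/8·3 = 2.75 bits.

2.75 bits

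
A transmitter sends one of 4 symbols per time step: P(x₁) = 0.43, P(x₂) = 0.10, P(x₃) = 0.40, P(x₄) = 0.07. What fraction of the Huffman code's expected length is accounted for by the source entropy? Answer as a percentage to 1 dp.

Entropy H = −Σ p log₂ p ≈ 1.6531 bits.
Huffman merges: 7/100+1/10→17/100; 17/100+2/5→57/100; 43/100+57/100→1. L = 87/50 ≈ 1.7400.
Efficiency = H/L = 1.6531/1.7400 = 95.0%.

95.0%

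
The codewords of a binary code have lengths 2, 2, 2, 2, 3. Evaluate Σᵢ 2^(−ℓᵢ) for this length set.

With common denominator 2^3 = 8: Σ 2^(−ℓᵢ) = 2/8 + 2/8 + 2/8 + 2/8 + 1/8 = 9/8 = 1.125.

1.125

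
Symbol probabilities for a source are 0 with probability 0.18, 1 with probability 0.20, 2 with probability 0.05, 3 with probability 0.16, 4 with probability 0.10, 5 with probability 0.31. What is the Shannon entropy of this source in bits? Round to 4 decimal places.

H = −Σ pᵢ log₂ pᵢ.
−0.18·log₂(0.18) = 0.4453
−0.20·log₂(0.20) = 0.4644
−0.05·log₂(0.05) = 0.2161
−0.16·log₂(0.16) = 0.4230
−0.10·log₂(0.10) = 0.3322
−0.31·log₂(0.31) = 0.5238
Sum ≈ 2.4048 → 2.4048 bits.

2.4048 bits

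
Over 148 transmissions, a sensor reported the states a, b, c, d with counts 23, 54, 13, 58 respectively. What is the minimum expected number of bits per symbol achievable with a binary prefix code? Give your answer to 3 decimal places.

Probabilities are the counts divided by 148.
Repeatedly combine the two least-probable nodes; the expected code length is the sum of the merged weights.
merge 13/148 + 23/148 → 9/37
merge 9/37 + 27/74 → 45/74
merge 29/74 + 45/74 → 1
L = 9/37 + 45/74 + 1 = 137/74 ≈ 1.851 bits/symbol.

1.851 bits/symbol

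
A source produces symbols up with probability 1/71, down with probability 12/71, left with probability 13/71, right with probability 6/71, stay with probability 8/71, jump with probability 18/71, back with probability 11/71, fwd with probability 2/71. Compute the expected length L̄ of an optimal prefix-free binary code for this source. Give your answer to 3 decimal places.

Repeatedly combine the two least-probable nodes; the expected code length is the sum of the merged weights.
merge 1/71 + 2/71 → 3/71
merge 3/71 + 6/71 → 9/71
merge 8/71 + 9/71 → 17/71
merge 11/71 + 12/71 → 23/71
merge 13/71 + 17/71 → 30/71
merge 18/71 + 23/71 → 41/71
merge 30/71 + 41/71 → 1
L = 3/71 + 9/71 + 17/71 + 23/71 + 30/71 + 41/71 + 1 = 194/71 ≈ 2.732 bits/symbol.

2.732 bits/symbol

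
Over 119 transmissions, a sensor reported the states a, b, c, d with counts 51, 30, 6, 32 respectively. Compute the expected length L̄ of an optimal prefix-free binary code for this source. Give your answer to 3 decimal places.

1.874 bits/symbol

Probabilities are the counts divided by 119.
Repeatedly combine the two least-probable nodes; the expected code length is the sum of the merged weights.
merge 6/119 + 30/119 → 36/119
merge 32/119 + 36/119 → 4/7
merge 3/7 + 4/7 → 1
L = 36/119 + 4/7 + 1 = 223/119 ≈ 1.874 bits/symbol.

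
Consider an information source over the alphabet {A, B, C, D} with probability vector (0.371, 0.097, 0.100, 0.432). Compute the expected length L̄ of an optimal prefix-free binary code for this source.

1.765 bits/symbol

Repeatedly combine the two least-probable nodes; the expected code length is the sum of the merged weights.
merge 97/1000 + 1/10 → 197/1000
merge 197/1000 + 371/1000 → 71/125
merge 54/125 + 71/125 → 1
L = 197/1000 + 71/125 + 1 = 353/200 = 1.765 bits/symbol.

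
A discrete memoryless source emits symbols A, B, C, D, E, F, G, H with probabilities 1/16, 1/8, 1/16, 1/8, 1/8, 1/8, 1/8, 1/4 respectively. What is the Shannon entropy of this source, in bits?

2.875 bits

Each probability is a power of 1/2, so log₂(1/p) is an integer.
H = Σ p·log₂(1/p) = 1/16·4 + 1/8·3 + 1/16·4 + 1/8·3 + 1/8·3 + 1/8·3 + 1/8·3 + 1/4·2 = 2.875 bits.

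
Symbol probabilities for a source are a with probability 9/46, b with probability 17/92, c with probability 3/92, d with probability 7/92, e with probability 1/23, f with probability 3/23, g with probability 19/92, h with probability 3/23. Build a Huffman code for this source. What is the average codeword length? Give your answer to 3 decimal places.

2.826 bits/symbol

Repeatedly combine the two least-probable nodes; the expected code length is the sum of the merged weights.
merge 3/92 + 1/23 → 7/92
merge 7/92 + 7/92 → 7/46
merge 3/23 + 3/23 → 6/23
merge 7/46 + 17/92 → 31/92
merge 9/46 + 19/92 → 37/92
merge 6/23 + 31/92 → 55/92
merge 37/92 + 55/92 → 1
L = 7/92 + 7/46 + 6/23 + 31/92 + 37/92 + 55/92 + 1 = 65/23 ≈ 2.826 bits/symbol.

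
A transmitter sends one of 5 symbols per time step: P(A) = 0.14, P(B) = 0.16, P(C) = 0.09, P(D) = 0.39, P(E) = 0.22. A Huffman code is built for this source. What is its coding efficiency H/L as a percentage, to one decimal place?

Entropy H = −Σ p log₂ p ≈ 2.1432 bits.
Huffman merges: 9/100+7/50→23/100; 4/25+11/50→19/50; 23/100+19/50→61/100; 39/100+61/100→1. L = 111/50 ≈ 2.2200.
Efficiency = H/L = 2.1432/2.2200 = 96.5%.

96.5%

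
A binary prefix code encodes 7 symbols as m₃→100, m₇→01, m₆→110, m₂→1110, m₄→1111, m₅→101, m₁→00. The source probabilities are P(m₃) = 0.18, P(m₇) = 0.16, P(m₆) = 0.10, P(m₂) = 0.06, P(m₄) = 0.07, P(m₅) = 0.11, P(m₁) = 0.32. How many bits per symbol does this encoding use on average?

2.65 bits/symbol

L̄ = Σ pᵢ·ℓᵢ = 0.18·3 + 0.16·2 + 0.10·3 + 0.06·4 + 0.07·4 + 0.11·3 + 0.32·2 = 2.65 bits/symbol.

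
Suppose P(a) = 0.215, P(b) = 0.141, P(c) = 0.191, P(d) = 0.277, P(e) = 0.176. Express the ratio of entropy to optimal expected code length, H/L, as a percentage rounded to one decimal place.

98.6%

Entropy H = −Σ p log₂ p ≈ 2.2856 bits.
Huffman merges: 141/1000+22/125→317/1000; 191/1000+43/200→203/500; 277/1000+317/1000→297/500; 203/500+297/500→1. L = 2317/1000 ≈ 2.3170.
Efficiency = H/L = 2.2856/2.3170 = 98.6%.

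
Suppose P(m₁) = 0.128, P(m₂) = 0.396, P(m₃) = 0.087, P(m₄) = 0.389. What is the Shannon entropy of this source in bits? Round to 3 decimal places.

H = −Σ pᵢ log₂ pᵢ.
−0.128·log₂(0.128) = 0.3796
−0.396·log₂(0.396) = 0.5292
−0.087·log₂(0.087) = 0.3065
−0.389·log₂(0.389) = 0.5299
Sum ≈ 1.7452 → 1.745 bits.

1.745 bits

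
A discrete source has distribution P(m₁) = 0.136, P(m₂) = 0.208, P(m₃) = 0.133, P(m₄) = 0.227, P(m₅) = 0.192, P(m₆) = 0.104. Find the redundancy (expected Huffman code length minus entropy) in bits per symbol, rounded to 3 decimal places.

0.033 bits

Entropy H = −Σ p log₂ p ≈ 2.5321 bits.
Huffman merges: 13/125+133/1000→237/1000; 17/125+24/125→41/125; 26/125+227/1000→87/200; 237/1000+41/125→113/200; 87/200+113/200→1. L = 513/200 ≈ 2.5650.
L − H = 2.5650 − 2.5321 = 0.033 bits.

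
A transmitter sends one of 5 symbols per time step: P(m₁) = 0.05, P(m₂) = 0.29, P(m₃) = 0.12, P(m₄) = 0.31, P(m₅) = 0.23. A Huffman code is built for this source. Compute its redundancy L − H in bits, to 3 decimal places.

0.057 bits

Entropy H = −Σ p log₂ p ≈ 2.1125 bits.
Huffman merges: 1/20+3/25→17/100; 17/100+23/100→2/5; 29/100+31/100→3/5; 2/5+3/5→1. L = 217/100 ≈ 2.1700.
L − H = 2.1700 − 2.1125 = 0.057 bits.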